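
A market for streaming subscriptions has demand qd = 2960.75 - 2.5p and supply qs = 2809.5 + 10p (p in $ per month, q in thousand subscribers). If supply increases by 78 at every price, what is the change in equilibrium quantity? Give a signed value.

Δq = 15.6

Equating demand and supply, 2960.75 - 2.5p = 2809.5 + 10p gives 12.5p = 151.25, so p* = 12.1.
Substitute back: q* = 2960.75 - 2.5(12.1) = 2930.5.
After the shift, supply is qs = 2887.5 + 10p.
The new intersection has 73.25 = 12.5p, i.e. p = 5.86, q = 2946.1.
Δq = 2946.1 - 2930.5 = 15.6.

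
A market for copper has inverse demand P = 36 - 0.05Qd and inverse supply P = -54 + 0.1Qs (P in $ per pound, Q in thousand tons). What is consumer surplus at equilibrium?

In direct form, Qd = 720 - 20P and Qs = 540 + 10P.
At equilibrium Qd = Qs, so 720 - 20P = 540 + 10P; collecting terms, 180 = 30P and P* = 6.
Substitute back: Q* = 720 - 20(6) = 600.
Demand choke price (Qd = 0): P = 720/20 = 36. Consumer surplus = ½ × (36 - 6) × 600 = 9000.

Consumer surplus = 9000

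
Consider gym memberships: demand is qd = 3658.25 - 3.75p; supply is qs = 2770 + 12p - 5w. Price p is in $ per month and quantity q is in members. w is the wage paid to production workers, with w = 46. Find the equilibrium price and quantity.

p* = 71, q* = 3392

With w = 46, supply is qs = 2540 + 12p.
At equilibrium qd = qs, so 3658.25 - 3.75p = 2540 + 12p; collecting terms, 1118.25 = 15.75p and p* = 71.
Then q* = 3658.25 - 3.75(71) = 3392.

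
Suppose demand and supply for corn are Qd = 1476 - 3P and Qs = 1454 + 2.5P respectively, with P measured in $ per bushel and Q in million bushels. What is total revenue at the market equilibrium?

Total revenue = 5856

The market clears where 1476 - 3P = 1454 + 2.5P. Rearranging, 5.5P = 22, hence P* = 4.
Substitute back: Q* = 1476 - 3(4) = 1464.
Total revenue = P* × Q* = 4 × 1464 = 5856.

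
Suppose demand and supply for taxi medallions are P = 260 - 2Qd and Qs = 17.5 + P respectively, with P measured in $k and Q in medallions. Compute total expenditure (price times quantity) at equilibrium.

Total expenditure = 6937.5

In direct form, Qd = 130 - 0.5P.
At equilibrium Qd = Qs, so 130 - 0.5P = 17.5 + P; collecting terms, 112.5 = 1.5P and P* = 75.
Substitute back: Q* = 130 - 0.5(75) = 92.5.
Total expenditure = P* × Q* = 75 × 92.5 = 6937.5.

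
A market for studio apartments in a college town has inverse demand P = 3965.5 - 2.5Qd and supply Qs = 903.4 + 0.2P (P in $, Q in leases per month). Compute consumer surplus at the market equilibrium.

Rewriting in direct form: Qd = 1586.2 - 0.4P.
Set Qd = Qs: 1586.2 - 0.4P = 903.4 + 0.2P, so 682.8 = 0.6P and P* = 1138.
Plugging P* into demand: Q* = 1586.2 - 0.4(1138) = 1131.
Demand choke price (Qd = 0): P = 1586.2/0.4 = 3965.5. Consumer surplus = ½ × (3965.5 - 1138) × 1131 = 1598951.25.

Consumer surplus = 1598951.25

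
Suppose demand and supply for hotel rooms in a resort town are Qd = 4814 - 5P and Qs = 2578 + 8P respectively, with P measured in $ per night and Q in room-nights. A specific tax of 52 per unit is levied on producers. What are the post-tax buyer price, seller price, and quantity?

P_b = 204, P_s = 152, Q = 3794

Producers keep P_s = P_b - 52 per unit, so supply in terms of the buyer price is Qs = 2162 + 8P_b.
Set Qd = Qs: 4814 - 5P_b = 2162 + 8P_b, so 2652 = 13P_b and P_b = 204.
Then P_s = 204 - 52 = 152 and Q = 4814 - 5(204) = 3794.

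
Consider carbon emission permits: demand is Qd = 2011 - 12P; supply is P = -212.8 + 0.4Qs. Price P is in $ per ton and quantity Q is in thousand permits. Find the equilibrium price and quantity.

Solving each curve for Q: Qs = 532 + 2.5P.
The market clears where 2011 - 12P = 532 + 2.5P. Rearranging, 14.5P = 1479, hence P* = 102.
Then Q* = 2011 - 12(102) = 787.

P* = 102, Q* = 787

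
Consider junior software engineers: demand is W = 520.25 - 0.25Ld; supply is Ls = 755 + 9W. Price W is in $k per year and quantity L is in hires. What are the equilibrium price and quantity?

In direct form, Ld = 2081 - 4W.
The market clears where 2081 - 4W = 755 + 9W. Rearranging, 13W = 1326, hence W* = 102.
Substitute back: L* = 2081 - 4(102) = 1673.

W* = 102, L* = 1673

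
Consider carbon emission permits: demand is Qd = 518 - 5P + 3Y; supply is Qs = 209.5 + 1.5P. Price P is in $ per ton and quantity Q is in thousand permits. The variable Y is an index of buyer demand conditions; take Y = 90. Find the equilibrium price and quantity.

P* = 89, Q* = 343

With Y = 90, demand is Qd = 788 - 5P.
The market clears where 788 - 5P = 209.5 + 1.5P. Rearranging, 6.5P = 578.5, hence P* = 89.
Then Q* = 788 - 5(89) = 343.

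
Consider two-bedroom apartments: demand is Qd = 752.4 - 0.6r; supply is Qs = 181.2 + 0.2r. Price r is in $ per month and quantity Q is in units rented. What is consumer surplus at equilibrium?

The market clears where 752.4 - 0.6r = 181.2 + 0.2r. Rearranging, 0.8r = 571.2, hence r* = 714.
Plugging r* into demand: Q* = 752.4 - 0.6(714) = 324.
Demand choke price (Qd = 0): r = 752.4/0.6 = 1254. Consumer surplus = ½ × (1254 - 714) × 324 = 87480.

Consumer surplus = 87480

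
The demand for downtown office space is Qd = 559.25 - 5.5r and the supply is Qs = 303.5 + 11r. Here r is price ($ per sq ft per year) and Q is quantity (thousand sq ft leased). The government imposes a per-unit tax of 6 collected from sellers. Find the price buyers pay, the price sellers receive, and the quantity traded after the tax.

r_b = 19.5, r_s = 13.5, Q = 452

Sellers keep r_s = r_b - 6 per unit, so supply in terms of the buyer price is Qs = 237.5 + 11r_b.
Set Qd = Qs: 559.25 - 5.5r_b = 237.5 + 11r_b, so 321.75 = 16.5r_b and r_b = 19.5.
So r_s = 13.5 and the quantity traded is Q = 559.25 - 5.5(19.5) = 452.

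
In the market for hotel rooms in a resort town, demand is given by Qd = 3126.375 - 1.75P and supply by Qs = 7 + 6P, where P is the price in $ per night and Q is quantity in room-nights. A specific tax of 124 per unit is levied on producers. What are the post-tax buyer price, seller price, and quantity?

P_b = 498.5, P_s = 374.5, Q = 2254

Producers keep P_s = P_b - 124 per unit, so supply in terms of the buyer price is Qs = -737 + 6P_b.
Market clearing requires 3126.375 - 1.75P_b = -737 + 6P_b; hence 3863.375 = 7.75P_b and P_b = 498.5.
Then P_s = 498.5 - 124 = 374.5 and Q = 3126.375 - 1.75(498.5) = 2254.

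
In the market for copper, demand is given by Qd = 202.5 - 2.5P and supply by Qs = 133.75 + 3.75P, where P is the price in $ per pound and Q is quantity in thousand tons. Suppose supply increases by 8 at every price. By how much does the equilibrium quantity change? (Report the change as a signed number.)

At equilibrium Qd = Qs, so 202.5 - 2.5P = 133.75 + 3.75P; collecting terms, 68.75 = 6.25P and P* = 11.
Plugging P* into demand: Q* = 202.5 - 2.5(11) = 175.
After the shift, supply is Qs = 141.75 + 3.75P.
Re-solving, 6.25P = 60.75 gives P = 9.72 and Q = 178.2.
ΔQ = 178.2 - 175 = 3.2.

ΔQ = 3.2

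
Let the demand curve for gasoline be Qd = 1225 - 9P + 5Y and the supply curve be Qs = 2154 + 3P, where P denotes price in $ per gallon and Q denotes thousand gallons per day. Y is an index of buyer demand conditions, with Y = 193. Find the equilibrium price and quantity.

With Y = 193, demand is Qd = 2190 - 9P.
Equating demand and supply, 2190 - 9P = 2154 + 3P gives 12P = 36, so P* = 3.
Substitute back: Q* = 2190 - 9(3) = 2163.

P* = 3, Q* = 2163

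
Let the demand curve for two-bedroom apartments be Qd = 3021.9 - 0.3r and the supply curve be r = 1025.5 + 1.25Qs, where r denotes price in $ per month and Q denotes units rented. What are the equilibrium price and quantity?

Rewriting in direct form: Qs = -820.4 + 0.8r.
At equilibrium Qd = Qs, so 3021.9 - 0.3r = -820.4 + 0.8r; collecting terms, 3842.3 = 1.1r and r* = 3493.
Then Q* = 3021.9 - 0.3(3493) = 1974.

r* = 3493, Q* = 1974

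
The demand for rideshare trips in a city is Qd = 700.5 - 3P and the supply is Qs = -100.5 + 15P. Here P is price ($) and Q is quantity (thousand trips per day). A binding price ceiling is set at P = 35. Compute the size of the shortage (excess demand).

With P fixed at 35, quantity demanded is 595.5 and quantity supplied is 424.5.
Shortage = Qd - Qs = 595.5 - 424.5 = 171.

Shortage = 171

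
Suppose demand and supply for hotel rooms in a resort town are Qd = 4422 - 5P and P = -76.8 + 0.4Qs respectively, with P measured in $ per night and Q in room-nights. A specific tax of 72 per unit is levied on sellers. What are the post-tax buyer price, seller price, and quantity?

P_b = 588, P_s = 516, Q = 1482

Inverting to quantity form: Qs = 192 + 2.5P.
Sellers keep P_s = P_b - 72 per unit, so supply in terms of the buyer price is Qs = 12 + 2.5P_b.
Equate demand and the shifted supply: 4422 - 5P_b = 12 + 2.5P_b, giving 7.5P_b = 4410, so P_b = 588.
So P_s = 516 and the quantity traded is Q = 4422 - 5(588) = 1482.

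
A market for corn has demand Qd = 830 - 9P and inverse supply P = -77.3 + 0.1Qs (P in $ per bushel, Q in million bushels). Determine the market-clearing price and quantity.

P* = 3, Q* = 803

Rewriting in direct form: Qs = 773 + 10P.
The market clears where 830 - 9P = 773 + 10P. Rearranging, 19P = 57, hence P* = 3.
Substitute back: Q* = 830 - 9(3) = 803.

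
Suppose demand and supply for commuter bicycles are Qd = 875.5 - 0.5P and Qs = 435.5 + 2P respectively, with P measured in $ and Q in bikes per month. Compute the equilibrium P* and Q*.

At equilibrium Qd = Qs, so 875.5 - 0.5P = 435.5 + 2P; collecting terms, 440 = 2.5P and P* = 176.
Then Q* = 875.5 - 0.5(176) = 787.5.

P* = 176, Q* = 787.5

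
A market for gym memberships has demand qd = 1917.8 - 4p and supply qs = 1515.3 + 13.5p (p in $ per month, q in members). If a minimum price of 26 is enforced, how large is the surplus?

Surplus = 52.5

Evaluating both curves at the floor price 26 gives qd = 1813.8, qs = 1866.3.
Surplus = qs - qd = 1866.3 - 1813.8 = 52.5.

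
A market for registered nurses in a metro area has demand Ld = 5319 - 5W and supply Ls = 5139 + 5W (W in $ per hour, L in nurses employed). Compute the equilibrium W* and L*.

At equilibrium Ld = Ls, so 5319 - 5W = 5139 + 5W; collecting terms, 180 = 10W and W* = 18.
From the demand curve, L* = 5319 - 5(18) = 5229.

W* = 18, L* = 5229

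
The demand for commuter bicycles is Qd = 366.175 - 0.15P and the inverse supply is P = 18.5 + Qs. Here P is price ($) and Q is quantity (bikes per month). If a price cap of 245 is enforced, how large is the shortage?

Shortage = 102.925

Inverting to quantity form: Qs = -18.5 + P.
Evaluating both curves at the ceiling price 245 gives Qd = 329.425, Qs = 226.5.
Shortage = Qd - Qs = 329.425 - 226.5 = 102.925.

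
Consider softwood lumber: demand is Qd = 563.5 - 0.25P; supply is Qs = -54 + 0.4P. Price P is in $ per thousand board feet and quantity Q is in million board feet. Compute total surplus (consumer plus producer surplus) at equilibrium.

Total surplus = 345397

The market clears where 563.5 - 0.25P = -54 + 0.4P. Rearranging, 0.65P = 617.5, hence P* = 950.
Plugging P* into demand: Q* = 563.5 - 0.25(950) = 326.
Demand choke price = 2254; supply choke price = 135. CS = ½(2254 - 950)(326) = 212552; PS = ½(950 - 135)(326) = 132845. Total surplus = 345397.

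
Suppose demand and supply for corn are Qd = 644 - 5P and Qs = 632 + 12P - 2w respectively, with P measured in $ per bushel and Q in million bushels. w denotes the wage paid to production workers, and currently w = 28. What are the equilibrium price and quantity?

P* = 4, Q* = 624

With w = 28, supply is Qs = 576 + 12P.
The market clears where 644 - 5P = 576 + 12P. Rearranging, 17P = 68, hence P* = 4.
Then Q* = 644 - 5(4) = 624.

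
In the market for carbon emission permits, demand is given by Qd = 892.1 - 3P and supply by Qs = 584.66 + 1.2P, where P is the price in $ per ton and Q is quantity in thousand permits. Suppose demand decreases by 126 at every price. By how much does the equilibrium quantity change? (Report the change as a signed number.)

ΔQ = -36

Set Qd = Qs: 892.1 - 3P = 584.66 + 1.2P, so 307.44 = 4.2P and P* = 73.2.
Then Q* = 892.1 - 3(73.2) = 672.5.
After the shift, demand is Qd = 766.1 - 3P.
Re-solving, 4.2P = 181.44 gives P = 43.2 and Q = 636.5.
ΔQ = 636.5 - 672.5 = -36.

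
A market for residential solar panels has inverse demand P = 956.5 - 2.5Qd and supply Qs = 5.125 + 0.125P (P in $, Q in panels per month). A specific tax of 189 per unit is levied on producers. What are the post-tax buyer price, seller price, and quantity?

P_b = 764, P_s = 575, Q = 77

Rewriting in direct form: Qd = 382.6 - 0.4P.
The tax drives a wedge P_b - P_s = 189. Substituting P_s = P_b - 189 into supply: Qs = -18.5 + 0.125P_b.
Set Qd = Qs: 382.6 - 0.4P_b = -18.5 + 0.125P_b, so 401.1 = 0.525P_b and P_b = 764.
Then P_s = 764 - 189 = 575 and Q = 382.6 - 0.4(764) = 77.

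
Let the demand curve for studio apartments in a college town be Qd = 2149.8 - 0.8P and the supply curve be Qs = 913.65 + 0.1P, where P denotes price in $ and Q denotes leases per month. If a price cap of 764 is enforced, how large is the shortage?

Shortage = 548.55

At P = 764: Qd = 1538.6 and Qs = 990.05.
Shortage = Qd - Qs = 1538.6 - 990.05 = 548.55.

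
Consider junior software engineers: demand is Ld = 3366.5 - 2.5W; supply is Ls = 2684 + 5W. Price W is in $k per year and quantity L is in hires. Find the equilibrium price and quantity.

W* = 91, L* = 3139

Equating demand and supply, 3366.5 - 2.5W = 2684 + 5W gives 7.5W = 682.5, so W* = 91.
Plugging W* into demand: L* = 3366.5 - 2.5(91) = 3139.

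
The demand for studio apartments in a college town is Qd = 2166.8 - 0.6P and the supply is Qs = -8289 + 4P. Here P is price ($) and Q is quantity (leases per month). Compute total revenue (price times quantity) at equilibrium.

At equilibrium Qd = Qs, so 2166.8 - 0.6P = -8289 + 4P; collecting terms, 10455.8 = 4.6P and P* = 2273.
Plugging P* into demand: Q* = 2166.8 - 0.6(2273) = 803.
Total revenue = P* × Q* = 2273 × 803 = 1825219.

Total revenue = 1825219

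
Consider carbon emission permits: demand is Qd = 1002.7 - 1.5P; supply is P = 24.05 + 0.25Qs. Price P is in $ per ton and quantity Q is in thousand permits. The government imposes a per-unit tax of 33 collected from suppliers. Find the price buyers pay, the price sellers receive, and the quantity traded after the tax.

In direct form, Qs = -96.2 + 4P.
The tax drives a wedge P_b - P_s = 33. Substituting P_s = P_b - 33 into supply: Qs = -228.2 + 4P_b.
Set Qd = Qs: 1002.7 - 1.5P_b = -228.2 + 4P_b, so 1230.9 = 5.5P_b and P_b = 223.8.
So P_s = 190.8 and the quantity traded is Q = 1002.7 - 1.5(223.8) = 667.

P_b = 223.8, P_s = 190.8, Q = 667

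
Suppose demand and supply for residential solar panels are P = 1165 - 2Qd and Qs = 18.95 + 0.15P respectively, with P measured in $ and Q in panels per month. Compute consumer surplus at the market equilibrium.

Solving each curve for Q: Qd = 582.5 - 0.5P.
The market clears where 582.5 - 0.5P = 18.95 + 0.15P. Rearranging, 0.65P = 563.55, hence P* = 867.
Plugging P* into demand: Q* = 582.5 - 0.5(867) = 149.
Demand choke price (Qd = 0): P = 582.5/0.5 = 1165. Consumer surplus = ½ × (1165 - 867) × 149 = 22201.

Consumer surplus = 22201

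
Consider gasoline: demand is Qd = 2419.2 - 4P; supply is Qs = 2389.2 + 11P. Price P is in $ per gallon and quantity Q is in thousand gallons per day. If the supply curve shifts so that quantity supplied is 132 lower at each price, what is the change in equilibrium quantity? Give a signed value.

ΔQ = -35.2

The market clears where 2419.2 - 4P = 2389.2 + 11P. Rearranging, 15P = 30, hence P* = 2.
Plugging P* into demand: Q* = 2419.2 - 4(2) = 2411.2.
After the shift, supply is Qs = 2257.2 + 11P.
New equilibrium: 162 = 15P, so P = 10.8 and Q = 2376.
ΔQ = 2376 - 2411.2 = -35.2.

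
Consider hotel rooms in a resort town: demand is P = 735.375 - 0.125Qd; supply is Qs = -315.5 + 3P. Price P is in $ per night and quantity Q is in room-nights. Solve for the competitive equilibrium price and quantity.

P* = 563.5, Q* = 1375

Inverting to quantity form: Qd = 5883 - 8P.
Equating demand and supply, 5883 - 8P = -315.5 + 3P gives 11P = 6198.5, so P* = 563.5.
From the demand curve, Q* = 5883 - 8(563.5) = 1375.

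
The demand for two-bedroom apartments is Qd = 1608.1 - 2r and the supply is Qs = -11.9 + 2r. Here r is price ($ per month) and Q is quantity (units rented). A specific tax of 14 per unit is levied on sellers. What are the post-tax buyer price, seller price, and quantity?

Sellers keep r_s = r_b - 14 per unit, so supply in terms of the buyer price is Qs = -39.9 + 2r_b.
Set Qd = Qs: 1608.1 - 2r_b = -39.9 + 2r_b, so 1648 = 4r_b and r_b = 412.
Then r_s = 412 - 14 = 398 and Q = 1608.1 - 2(412) = 784.1.

r_b = 412, r_s = 398, Q = 784.1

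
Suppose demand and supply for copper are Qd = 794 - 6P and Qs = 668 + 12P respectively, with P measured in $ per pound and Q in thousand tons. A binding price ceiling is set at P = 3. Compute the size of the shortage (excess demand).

Shortage = 72

With P fixed at 3, quantity demanded is 776 and quantity supplied is 704.
Shortage = Qd - Qs = 776 - 704 = 72.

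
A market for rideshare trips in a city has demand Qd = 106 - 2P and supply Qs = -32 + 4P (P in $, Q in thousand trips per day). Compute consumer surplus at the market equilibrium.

Consumer surplus = 900

The market clears where 106 - 2P = -32 + 4P. Rearranging, 6P = 138, hence P* = 23.
Substitute back: Q* = 106 - 2(23) = 60.
Demand choke price (Qd = 0): P = 106/2 = 53. Consumer surplus = ½ × (53 - 23) × 60 = 900.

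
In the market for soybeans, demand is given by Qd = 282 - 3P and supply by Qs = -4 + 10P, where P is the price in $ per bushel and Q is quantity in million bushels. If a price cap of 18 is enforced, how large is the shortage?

Shortage = 52

Evaluating both curves at the ceiling price 18 gives Qd = 228, Qs = 176.
Shortage = Qd - Qs = 228 - 176 = 52.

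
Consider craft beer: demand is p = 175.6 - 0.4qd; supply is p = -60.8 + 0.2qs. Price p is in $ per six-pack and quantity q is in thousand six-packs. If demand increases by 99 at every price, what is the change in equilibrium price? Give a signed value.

Δp = 13.2

Rewriting in direct form: qd = 439 - 2.5p and qs = 304 + 5p.
At equilibrium qd = qs, so 439 - 2.5p = 304 + 5p; collecting terms, 135 = 7.5p and p* = 18.
Then q* = 439 - 2.5(18) = 394.
After the shift, demand is qd = 538 - 2.5p.
New equilibrium: 234 = 7.5p, so p = 31.2 and q = 460.
Δp = 31.2 - 18 = 13.2.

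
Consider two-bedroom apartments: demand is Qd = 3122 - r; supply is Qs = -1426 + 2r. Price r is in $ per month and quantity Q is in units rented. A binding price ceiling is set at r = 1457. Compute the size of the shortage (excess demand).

Shortage = 177

With r fixed at 1457, quantity demanded is 1665 and quantity supplied is 1488.
Shortage = Qd - Qs = 1665 - 1488 = 177.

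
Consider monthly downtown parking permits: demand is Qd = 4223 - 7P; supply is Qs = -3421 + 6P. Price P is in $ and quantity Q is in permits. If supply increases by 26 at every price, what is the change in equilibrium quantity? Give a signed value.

ΔQ = 14

At equilibrium Qd = Qs, so 4223 - 7P = -3421 + 6P; collecting terms, 7644 = 13P and P* = 588.
Plugging P* into demand: Q* = 4223 - 7(588) = 107.
After the shift, supply is Qs = -3395 + 6P.
Re-solving, 13P = 7618 gives P = 586 and Q = 121.
ΔQ = 121 - 107 = 14.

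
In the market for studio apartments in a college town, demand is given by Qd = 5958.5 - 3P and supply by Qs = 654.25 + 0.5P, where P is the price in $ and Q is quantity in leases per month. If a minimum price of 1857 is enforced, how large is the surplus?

With P fixed at 1857, quantity demanded is 387.5 and quantity supplied is 1582.75.
Surplus = Qs - Qd = 1582.75 - 387.5 = 1195.25.

Surplus = 1195.25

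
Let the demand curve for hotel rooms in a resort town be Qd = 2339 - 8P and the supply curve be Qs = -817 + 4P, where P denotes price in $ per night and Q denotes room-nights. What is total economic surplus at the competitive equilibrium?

Total surplus = 10354.6875

The market clears where 2339 - 8P = -817 + 4P. Rearranging, 12P = 3156, hence P* = 263.
Then Q* = 2339 - 8(263) = 235.
Demand choke price = 292.375; supply choke price = 204.25. CS = ½(292.375 - 263)(235) = 3451.5625; PS = ½(263 - 204.25)(235) = 6903.125. Total surplus = 10354.6875.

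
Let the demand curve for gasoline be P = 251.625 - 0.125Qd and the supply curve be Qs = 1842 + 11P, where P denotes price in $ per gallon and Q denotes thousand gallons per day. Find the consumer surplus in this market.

Inverting to quantity form: Qd = 2013 - 8P.
The market clears where 2013 - 8P = 1842 + 11P. Rearranging, 19P = 171, hence P* = 9.
Plugging P* into demand: Q* = 2013 - 8(9) = 1941.
Demand choke price (Qd = 0): P = 2013/8 = 251.625. Consumer surplus = ½ × (251.625 - 9) × 1941 = 235467.5625.

Consumer surplus = 235467.5625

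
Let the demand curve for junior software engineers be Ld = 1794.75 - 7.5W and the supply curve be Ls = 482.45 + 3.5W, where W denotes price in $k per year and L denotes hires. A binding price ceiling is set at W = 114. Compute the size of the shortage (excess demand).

Shortage = 58.3

At W = 114: Ld = 939.75 and Ls = 881.45.
Shortage = Ld - Ls = 939.75 - 881.45 = 58.3.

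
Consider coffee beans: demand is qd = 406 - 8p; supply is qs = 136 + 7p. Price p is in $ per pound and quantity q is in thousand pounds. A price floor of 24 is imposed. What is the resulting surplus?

At p = 24: qd = 214 and qs = 304.
Surplus = qs - qd = 304 - 214 = 90.

Surplus = 90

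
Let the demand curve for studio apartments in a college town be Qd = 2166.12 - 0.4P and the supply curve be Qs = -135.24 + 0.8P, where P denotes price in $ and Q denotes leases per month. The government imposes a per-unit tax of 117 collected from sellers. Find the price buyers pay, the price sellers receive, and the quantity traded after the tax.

P_b = 1995.8, P_s = 1878.8, Q = 1367.8

With a tax of 117 on sellers, they supply based on the net price P_s = P_b - 117, so Qs = -228.84 + 0.8P_b.
Market clearing requires 2166.12 - 0.4P_b = -228.84 + 0.8P_b; hence 2394.96 = 1.2P_b and P_b = 1995.8.
So P_s = 1878.8 and the quantity traded is Q = 2166.12 - 0.4(1995.8) = 1367.8.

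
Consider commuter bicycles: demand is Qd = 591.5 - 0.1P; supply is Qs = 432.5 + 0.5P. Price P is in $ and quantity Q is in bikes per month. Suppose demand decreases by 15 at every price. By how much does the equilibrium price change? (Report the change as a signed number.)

ΔP = -25

Set Qd = Qs: 591.5 - 0.1P = 432.5 + 0.5P, so 159 = 0.6P and P* = 265.
Plugging P* into demand: Q* = 591.5 - 0.1(265) = 565.
After the shift, demand is Qd = 576.5 - 0.1P.
Re-solving, 0.6P = 144 gives P = 240 and Q = 552.5.
ΔP = 240 - 265 = -25.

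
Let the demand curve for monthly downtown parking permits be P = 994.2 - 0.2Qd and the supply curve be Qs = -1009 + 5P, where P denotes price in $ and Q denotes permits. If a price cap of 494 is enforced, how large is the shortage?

Shortage = 1040

Solving each curve for Q: Qd = 4971 - 5P.
With P fixed at 494, quantity demanded is 2501 and quantity supplied is 1461.
Shortage = Qd - Qs = 2501 - 1461 = 1040.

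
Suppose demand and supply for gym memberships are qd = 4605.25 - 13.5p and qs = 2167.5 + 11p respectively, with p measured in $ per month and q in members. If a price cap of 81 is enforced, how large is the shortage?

Shortage = 453.25

At p = 81: qd = 3511.75 and qs = 3058.5.
Shortage = qd - qs = 3511.75 - 3058.5 = 453.25.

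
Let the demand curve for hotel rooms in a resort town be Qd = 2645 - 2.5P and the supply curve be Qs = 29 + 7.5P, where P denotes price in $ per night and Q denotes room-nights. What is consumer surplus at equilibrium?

Consumer surplus = 792816.2

The market clears where 2645 - 2.5P = 29 + 7.5P. Rearranging, 10P = 2616, hence P* = 261.6.
Plugging P* into demand: Q* = 2645 - 2.5(261.6) = 1991.
Demand choke price (Qd = 0): P = 2645/2.5 = 1058. Consumer surplus = ½ × (1058 - 261.6) × 1991 = 792816.2.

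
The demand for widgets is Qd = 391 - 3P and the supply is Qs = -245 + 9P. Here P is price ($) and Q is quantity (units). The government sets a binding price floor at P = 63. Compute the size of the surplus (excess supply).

Surplus = 120

At P = 63: Qd = 202 and Qs = 322.
Surplus = Qs - Qd = 322 - 202 = 120.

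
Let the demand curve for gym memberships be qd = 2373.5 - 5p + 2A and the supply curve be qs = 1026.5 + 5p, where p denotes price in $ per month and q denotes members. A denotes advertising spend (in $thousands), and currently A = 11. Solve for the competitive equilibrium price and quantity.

p* = 136.9, q* = 1711

With A = 11, demand is qd = 2395.5 - 5p.
At equilibrium qd = qs, so 2395.5 - 5p = 1026.5 + 5p; collecting terms, 1369 = 10p and p* = 136.9.
Plugging p* into demand: q* = 2395.5 - 5(136.9) = 1711.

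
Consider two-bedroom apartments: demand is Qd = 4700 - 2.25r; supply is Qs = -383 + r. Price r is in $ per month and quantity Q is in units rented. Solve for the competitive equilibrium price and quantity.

At equilibrium Qd = Qs, so 4700 - 2.25r = -383 + r; collecting terms, 5083 = 3.25r and r* = 1564.
Then Q* = 4700 - 2.25(1564) = 1181.

r* = 1564, Q* = 1181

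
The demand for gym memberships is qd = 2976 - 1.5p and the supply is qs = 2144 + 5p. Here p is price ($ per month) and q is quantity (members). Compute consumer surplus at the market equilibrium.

Consumer surplus = 2583552

At equilibrium qd = qs, so 2976 - 1.5p = 2144 + 5p; collecting terms, 832 = 6.5p and p* = 128.
Then q* = 2976 - 1.5(128) = 2784.
Demand choke price (qd = 0): p = 2976/1.5 = 1984. Consumer surplus = ½ × (1984 - 128) × 2784 = 2583552.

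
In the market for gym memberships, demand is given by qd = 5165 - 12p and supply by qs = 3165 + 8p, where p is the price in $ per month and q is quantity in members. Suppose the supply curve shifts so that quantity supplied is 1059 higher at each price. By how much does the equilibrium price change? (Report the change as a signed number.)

Δp = -52.95

At equilibrium qd = qs, so 5165 - 12p = 3165 + 8p; collecting terms, 2000 = 20p and p* = 100.
Plugging p* into demand: q* = 5165 - 12(100) = 3965.
After the shift, supply is qs = 4224 + 8p.
New equilibrium: 941 = 20p, so p = 47.05 and q = 4600.4.
Δp = 47.05 - 100 = -52.95.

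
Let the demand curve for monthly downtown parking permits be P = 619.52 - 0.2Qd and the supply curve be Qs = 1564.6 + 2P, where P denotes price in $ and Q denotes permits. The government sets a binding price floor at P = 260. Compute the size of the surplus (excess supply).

In direct form, Qd = 3097.6 - 5P.
Evaluating both curves at the floor price 260 gives Qd = 1797.6, Qs = 2084.6.
Surplus = Qs - Qd = 2084.6 - 1797.6 = 287.

Surplus = 287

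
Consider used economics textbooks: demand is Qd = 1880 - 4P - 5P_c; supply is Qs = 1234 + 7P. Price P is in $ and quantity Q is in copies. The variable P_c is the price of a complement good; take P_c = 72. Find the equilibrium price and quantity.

P* = 26, Q* = 1416

With P_c = 72, demand is Qd = 1520 - 4P.
Set Qd = Qs: 1520 - 4P = 1234 + 7P, so 286 = 11P and P* = 26.
Then Q* = 1520 - 4(26) = 1416.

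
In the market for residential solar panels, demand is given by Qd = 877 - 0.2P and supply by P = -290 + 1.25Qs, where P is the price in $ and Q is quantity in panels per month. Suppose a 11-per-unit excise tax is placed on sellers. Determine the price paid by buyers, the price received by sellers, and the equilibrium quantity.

Inverting to quantity form: Qs = 232 + 0.8P.
The tax drives a wedge P_b - P_s = 11. Substituting P_s = P_b - 11 into supply: Qs = 223.2 + 0.8P_b.
Equate demand and the shifted supply: 877 - 0.2P_b = 223.2 + 0.8P_b, giving P_b = 653.8, so P_b = 653.8.
Then P_s = 653.8 - 11 = 642.8 and Q = 877 - 0.2(653.8) = 746.24.

P_b = 653.8, P_s = 642.8, Q = 746.24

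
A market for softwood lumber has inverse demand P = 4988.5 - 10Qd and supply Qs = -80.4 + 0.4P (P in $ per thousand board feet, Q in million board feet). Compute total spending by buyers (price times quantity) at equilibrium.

Inverting to quantity form: Qd = 498.85 - 0.1P.
Set Qd = Qs: 498.85 - 0.1P = -80.4 + 0.4P, so 579.25 = 0.5P and P* = 1158.5.
Then Q* = 498.85 - 0.1(1158.5) = 383.
Total spending by buyers = P* × Q* = 1158.5 × 383 = 443705.5.

Total spending by buyers = 443705.5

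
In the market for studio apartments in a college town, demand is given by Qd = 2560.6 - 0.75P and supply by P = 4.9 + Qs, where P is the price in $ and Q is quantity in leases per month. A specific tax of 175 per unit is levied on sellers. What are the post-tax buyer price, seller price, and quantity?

P_b = 1566, P_s = 1391, Q = 1386.1

Inverting to quantity form: Qs = -4.9 + P.
The tax drives a wedge P_b - P_s = 175. Substituting P_s = P_b - 175 into supply: Qs = -179.9 + P_b.
Equate demand and the shifted supply: 2560.6 - 0.75P_b = -179.9 + P_b, giving 1.75P_b = 2740.5, so P_b = 1566.
Then P_s = 1566 - 175 = 1391 and Q = 2560.6 - 0.75(1566) = 1386.1.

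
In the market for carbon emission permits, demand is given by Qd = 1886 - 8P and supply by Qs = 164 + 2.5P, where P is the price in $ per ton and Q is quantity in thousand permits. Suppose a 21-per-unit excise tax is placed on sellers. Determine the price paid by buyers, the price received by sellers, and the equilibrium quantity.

P_b = 169, P_s = 148, Q = 534

With a tax of 21 on sellers, they supply based on the net price P_s = P_b - 21, so Qs = 111.5 + 2.5P_b.
Set Qd = Qs: 1886 - 8P_b = 111.5 + 2.5P_b, so 1774.5 = 10.5P_b and P_b = 169.
So P_s = 148 and the quantity traded is Q = 1886 - 8(169) = 534.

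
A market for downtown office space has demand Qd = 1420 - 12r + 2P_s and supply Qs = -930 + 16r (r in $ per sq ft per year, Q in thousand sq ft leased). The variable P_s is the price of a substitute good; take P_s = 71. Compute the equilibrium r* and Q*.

r* = 89, Q* = 494

With P_s = 71, demand is Qd = 1562 - 12r.
Set Qd = Qs: 1562 - 12r = -930 + 16r, so 2492 = 28r and r* = 89.
From the demand curve, Q* = 1562 - 12(89) = 494.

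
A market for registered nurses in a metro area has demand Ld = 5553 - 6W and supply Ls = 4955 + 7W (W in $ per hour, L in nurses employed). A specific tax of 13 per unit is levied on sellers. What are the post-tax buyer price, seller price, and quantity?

W_b = 53, W_s = 40, L = 5235

The tax drives a wedge W_b - W_s = 13. Substituting W_s = W_b - 13 into supply: Ls = 4864 + 7W_b.
Set Ld = Ls: 5553 - 6W_b = 4864 + 7W_b, so 689 = 13W_b and W_b = 53.
Then W_s = 53 - 13 = 40 and L = 5553 - 6(53) = 5235.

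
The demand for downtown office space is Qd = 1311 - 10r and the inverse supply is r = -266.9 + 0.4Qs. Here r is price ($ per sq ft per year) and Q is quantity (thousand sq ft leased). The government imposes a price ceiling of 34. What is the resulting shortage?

Shortage = 218.75

Solving each curve for Q: Qs = 667.25 + 2.5r.
Evaluating both curves at the ceiling price 34 gives Qd = 971, Qs = 752.25.
Shortage = Qd - Qs = 971 - 752.25 = 218.75.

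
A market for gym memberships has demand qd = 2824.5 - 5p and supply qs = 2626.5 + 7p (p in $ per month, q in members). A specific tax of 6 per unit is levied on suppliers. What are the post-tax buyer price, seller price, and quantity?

p_b = 20, p_s = 14, q = 2724.5

The tax drives a wedge p_b - p_s = 6. Substituting p_s = p_b - 6 into supply: qs = 2584.5 + 7p_b.
Set qd = qs: 2824.5 - 5p_b = 2584.5 + 7p_b, so 240 = 12p_b and p_b = 20.
So p_s = 14 and the quantity traded is q = 2824.5 - 5(20) = 2724.5.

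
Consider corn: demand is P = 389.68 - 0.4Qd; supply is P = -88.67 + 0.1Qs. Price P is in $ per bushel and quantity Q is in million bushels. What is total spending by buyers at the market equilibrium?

Solving each curve for Q: Qd = 974.2 - 2.5P and Qs = 886.7 + 10P.
The market clears where 974.2 - 2.5P = 886.7 + 10P. Rearranging, 12.5P = 87.5, hence P* = 7.
Plugging P* into demand: Q* = 974.2 - 2.5(7) = 956.7.
Total spending by buyers = P* × Q* = 7 × 956.7 = 6696.9.

Total spending by buyers = 6696.9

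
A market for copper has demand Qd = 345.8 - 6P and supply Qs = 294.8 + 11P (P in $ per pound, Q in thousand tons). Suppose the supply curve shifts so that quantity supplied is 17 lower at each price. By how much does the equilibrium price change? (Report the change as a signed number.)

ΔP = 1

Equating demand and supply, 345.8 - 6P = 294.8 + 11P gives 17P = 51, so P* = 3.
From the demand curve, Q* = 345.8 - 6(3) = 327.8.
After the shift, supply is Qs = 277.8 + 11P.
The new intersection has 68 = 17P, i.e. P = 4, Q = 321.8.
ΔP = 4 - 3 = 1.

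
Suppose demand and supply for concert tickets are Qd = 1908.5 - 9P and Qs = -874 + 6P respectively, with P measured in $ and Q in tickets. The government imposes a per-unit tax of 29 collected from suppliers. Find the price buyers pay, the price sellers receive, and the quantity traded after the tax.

P_b = 197.1, P_s = 168.1, Q = 134.6

With a tax of 29 on suppliers, they supply based on the net price P_s = P_b - 29, so Qs = -1048 + 6P_b.
Set Qd = Qs: 1908.5 - 9P_b = -1048 + 6P_b, so 2956.5 = 15P_b and P_b = 197.1.
Then P_s = 197.1 - 29 = 168.1 and Q = 1908.5 - 9(197.1) = 134.6.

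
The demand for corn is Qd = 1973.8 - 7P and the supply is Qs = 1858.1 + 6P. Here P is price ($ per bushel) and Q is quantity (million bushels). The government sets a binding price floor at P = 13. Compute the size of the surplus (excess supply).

At P = 13: Qd = 1882.8 and Qs = 1936.1.
Surplus = Qs - Qd = 1936.1 - 1882.8 = 53.3.

Surplus = 53.3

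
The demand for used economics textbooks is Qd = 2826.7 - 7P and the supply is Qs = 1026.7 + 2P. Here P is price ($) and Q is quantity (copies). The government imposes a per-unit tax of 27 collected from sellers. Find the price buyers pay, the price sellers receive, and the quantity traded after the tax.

With a tax of 27 on sellers, they supply based on the net price P_s = P_b - 27, so Qs = 972.7 + 2P_b.
Equate demand and the shifted supply: 2826.7 - 7P_b = 972.7 + 2P_b, giving 9P_b = 1854, so P_b = 206.
So P_s = 179 and the quantity traded is Q = 2826.7 - 7(206) = 1384.7.

P_b = 206, P_s = 179, Q = 1384.7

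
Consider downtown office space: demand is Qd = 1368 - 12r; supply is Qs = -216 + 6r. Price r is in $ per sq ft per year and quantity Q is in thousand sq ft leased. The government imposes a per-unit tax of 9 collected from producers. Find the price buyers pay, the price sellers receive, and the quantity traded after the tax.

r_b = 91, r_s = 82, Q = 276

Producers keep r_s = r_b - 9 per unit, so supply in terms of the buyer price is Qs = -270 + 6r_b.
Set Qd = Qs: 1368 - 12r_b = -270 + 6r_b, so 1638 = 18r_b and r_b = 91.
So r_s = 82 and the quantity traded is Q = 1368 - 12(91) = 276.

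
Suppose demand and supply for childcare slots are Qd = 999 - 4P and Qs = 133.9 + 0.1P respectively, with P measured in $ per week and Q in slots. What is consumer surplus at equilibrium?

Consumer surplus = 3003.125

Equating demand and supply, 999 - 4P = 133.9 + 0.1P gives 4.1P = 865.1, so P* = 211.
Plugging P* into demand: Q* = 999 - 4(211) = 155.
Demand choke price (Qd = 0): P = 999/4 = 249.75. Consumer surplus = ½ × (249.75 - 211) × 155 = 3003.125.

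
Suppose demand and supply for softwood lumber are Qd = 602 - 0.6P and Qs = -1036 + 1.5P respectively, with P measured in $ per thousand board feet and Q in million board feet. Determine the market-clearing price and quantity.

Equating demand and supply, 602 - 0.6P = -1036 + 1.5P gives 2.1P = 1638, so P* = 780.
Then Q* = 602 - 0.6(780) = 134.

P* = 780, Q* = 134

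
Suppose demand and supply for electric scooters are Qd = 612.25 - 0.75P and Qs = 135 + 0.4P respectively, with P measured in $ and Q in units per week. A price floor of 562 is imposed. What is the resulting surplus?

With P fixed at 562, quantity demanded is 190.75 and quantity supplied is 359.8.
Surplus = Qs - Qd = 359.8 - 190.75 = 169.05.

Surplus = 169.05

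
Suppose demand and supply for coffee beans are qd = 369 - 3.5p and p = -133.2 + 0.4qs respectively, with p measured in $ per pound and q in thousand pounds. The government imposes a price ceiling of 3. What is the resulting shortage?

In direct form, qs = 333 + 2.5p.
Evaluating both curves at the ceiling price 3 gives qd = 358.5, qs = 340.5.
Shortage = qd - qs = 358.5 - 340.5 = 18.

Shortage = 18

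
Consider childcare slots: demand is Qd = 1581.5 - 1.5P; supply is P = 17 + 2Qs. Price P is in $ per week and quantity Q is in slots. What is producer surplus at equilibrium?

Producer surplus = 151321

Rewriting in direct form: Qs = -8.5 + 0.5P.
Equating demand and supply, 1581.5 - 1.5P = -8.5 + 0.5P gives 2P = 1590, so P* = 795.
Substitute back: Q* = 1581.5 - 1.5(795) = 389.
Supply choke price (Qs = 0): P = 17. Producer surplus = ½ × (795 - 17) × 389 = 151321.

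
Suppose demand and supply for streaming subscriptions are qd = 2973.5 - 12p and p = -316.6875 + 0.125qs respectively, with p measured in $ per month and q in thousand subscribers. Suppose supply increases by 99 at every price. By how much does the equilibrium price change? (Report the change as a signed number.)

Solving each curve for q: qs = 2533.5 + 8p.
Equating demand and supply, 2973.5 - 12p = 2533.5 + 8p gives 20p = 440, so p* = 22.
From the demand curve, q* = 2973.5 - 12(22) = 2709.5.
After the shift, supply is qs = 2632.5 + 8p.
The new intersection has 341 = 20p, i.e. p = 17.05, q = 2768.9.
Δp = 17.05 - 22 = -4.95.

Δp = -4.95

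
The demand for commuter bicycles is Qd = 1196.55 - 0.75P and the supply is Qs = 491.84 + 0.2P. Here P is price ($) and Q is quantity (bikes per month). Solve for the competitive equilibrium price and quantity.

Set Qd = Qs: 1196.55 - 0.75P = 491.84 + 0.2P, so 704.71 = 0.95P and P* = 741.8.
From the demand curve, Q* = 1196.55 - 0.75(741.8) = 640.2.

P* = 741.8, Q* = 640.2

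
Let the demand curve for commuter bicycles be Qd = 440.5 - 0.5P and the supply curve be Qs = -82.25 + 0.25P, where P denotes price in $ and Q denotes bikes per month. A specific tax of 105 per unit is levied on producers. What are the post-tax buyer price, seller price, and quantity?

P_b = 732, P_s = 627, Q = 74.5

The tax drives a wedge P_b - P_s = 105. Substituting P_s = P_b - 105 into supply: Qs = -108.5 + 0.25P_b.
Equate demand and the shifted supply: 440.5 - 0.5P_b = -108.5 + 0.25P_b, giving 0.75P_b = 549, so P_b = 732.
Then P_s = 732 - 105 = 627 and Q = 440.5 - 0.5(732) = 74.5.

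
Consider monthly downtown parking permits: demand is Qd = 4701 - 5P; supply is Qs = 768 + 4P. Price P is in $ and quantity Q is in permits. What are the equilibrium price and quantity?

P* = 437, Q* = 2516

The market clears where 4701 - 5P = 768 + 4P. Rearranging, 9P = 3933, hence P* = 437.
Plugging P* into demand: Q* = 4701 - 5(437) = 2516.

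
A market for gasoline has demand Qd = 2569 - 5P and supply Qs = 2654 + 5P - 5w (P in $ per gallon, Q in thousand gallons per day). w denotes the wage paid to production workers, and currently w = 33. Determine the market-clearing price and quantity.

P* = 8, Q* = 2529

With w = 33, supply is Qs = 2489 + 5P.
Equating demand and supply, 2569 - 5P = 2489 + 5P gives 10P = 80, so P* = 8.
From the demand curve, Q* = 2569 - 5(8) = 2529.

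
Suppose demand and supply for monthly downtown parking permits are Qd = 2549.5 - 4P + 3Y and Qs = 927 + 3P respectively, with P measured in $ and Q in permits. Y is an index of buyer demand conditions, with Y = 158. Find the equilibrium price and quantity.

With Y = 158, demand is Qd = 3023.5 - 4P.
Equating demand and supply, 3023.5 - 4P = 927 + 3P gives 7P = 2096.5, so P* = 299.5.
Substitute back: Q* = 3023.5 - 4(299.5) = 1825.5.

P* = 299.5, Q* = 1825.5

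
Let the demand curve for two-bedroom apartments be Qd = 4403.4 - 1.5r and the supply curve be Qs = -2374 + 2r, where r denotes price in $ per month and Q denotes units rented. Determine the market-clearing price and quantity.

r* = 1936.4, Q* = 1498.8

The market clears where 4403.4 - 1.5r = -2374 + 2r. Rearranging, 3.5r = 6777.4, hence r* = 1936.4.
Plugging r* into demand: Q* = 4403.4 - 1.5(1936.4) = 1498.8.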